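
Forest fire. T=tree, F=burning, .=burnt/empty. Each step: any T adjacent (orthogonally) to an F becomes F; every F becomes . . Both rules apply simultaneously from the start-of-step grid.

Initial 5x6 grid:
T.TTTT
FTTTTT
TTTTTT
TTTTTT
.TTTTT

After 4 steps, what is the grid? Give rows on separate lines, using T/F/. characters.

Step 1: 3 trees catch fire, 1 burn out
  F.TTTT
  .FTTTT
  FTTTTT
  TTTTTT
  .TTTTT
Step 2: 3 trees catch fire, 3 burn out
  ..TTTT
  ..FTTT
  .FTTTT
  FTTTTT
  .TTTTT
Step 3: 4 trees catch fire, 3 burn out
  ..FTTT
  ...FTT
  ..FTTT
  .FTTTT
  .TTTTT
Step 4: 5 trees catch fire, 4 burn out
  ...FTT
  ....FT
  ...FTT
  ..FTTT
  .FTTTT

...FTT
....FT
...FTT
..FTTT
.FTTTT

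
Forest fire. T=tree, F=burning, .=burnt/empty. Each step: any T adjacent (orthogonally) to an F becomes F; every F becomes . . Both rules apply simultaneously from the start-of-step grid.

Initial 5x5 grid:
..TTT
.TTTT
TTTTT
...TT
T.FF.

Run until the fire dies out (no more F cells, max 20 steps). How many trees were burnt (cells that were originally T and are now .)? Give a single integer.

Answer: 14

Derivation:
Step 1: +1 fires, +2 burnt (F count now 1)
Step 2: +2 fires, +1 burnt (F count now 2)
Step 3: +3 fires, +2 burnt (F count now 3)
Step 4: +4 fires, +3 burnt (F count now 4)
Step 5: +4 fires, +4 burnt (F count now 4)
Step 6: +0 fires, +4 burnt (F count now 0)
Fire out after step 6
Initially T: 15, now '.': 24
Total burnt (originally-T cells now '.'): 14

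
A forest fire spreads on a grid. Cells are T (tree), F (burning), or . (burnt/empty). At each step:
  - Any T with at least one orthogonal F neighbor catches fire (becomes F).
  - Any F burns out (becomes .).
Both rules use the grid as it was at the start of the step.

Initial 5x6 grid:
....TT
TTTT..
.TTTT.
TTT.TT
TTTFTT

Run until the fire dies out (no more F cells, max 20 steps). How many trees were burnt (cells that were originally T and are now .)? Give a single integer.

Step 1: +2 fires, +1 burnt (F count now 2)
Step 2: +4 fires, +2 burnt (F count now 4)
Step 3: +5 fires, +4 burnt (F count now 5)
Step 4: +4 fires, +5 burnt (F count now 4)
Step 5: +2 fires, +4 burnt (F count now 2)
Step 6: +1 fires, +2 burnt (F count now 1)
Step 7: +0 fires, +1 burnt (F count now 0)
Fire out after step 7
Initially T: 20, now '.': 28
Total burnt (originally-T cells now '.'): 18

Answer: 18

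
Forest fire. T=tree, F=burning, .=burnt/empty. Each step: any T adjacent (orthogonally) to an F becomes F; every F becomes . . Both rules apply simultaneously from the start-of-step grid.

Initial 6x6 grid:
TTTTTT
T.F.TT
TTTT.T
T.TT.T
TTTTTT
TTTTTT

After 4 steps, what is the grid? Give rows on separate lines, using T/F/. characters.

Step 1: 2 trees catch fire, 1 burn out
  TTFTTT
  T...TT
  TTFT.T
  T.TT.T
  TTTTTT
  TTTTTT
Step 2: 5 trees catch fire, 2 burn out
  TF.FTT
  T...TT
  TF.F.T
  T.FT.T
  TTTTTT
  TTTTTT
Step 3: 5 trees catch fire, 5 burn out
  F...FT
  T...TT
  F....T
  T..F.T
  TTFTTT
  TTTTTT
Step 4: 7 trees catch fire, 5 burn out
  .....F
  F...FT
  .....T
  F....T
  TF.FTT
  TTFTTT

.....F
F...FT
.....T
F....T
TF.FTT
TTFTTT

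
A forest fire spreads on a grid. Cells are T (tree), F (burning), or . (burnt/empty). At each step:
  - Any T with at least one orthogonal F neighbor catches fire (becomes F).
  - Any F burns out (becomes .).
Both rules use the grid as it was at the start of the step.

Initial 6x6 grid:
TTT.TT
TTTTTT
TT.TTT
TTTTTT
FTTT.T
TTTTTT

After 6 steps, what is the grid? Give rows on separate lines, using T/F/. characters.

Step 1: 3 trees catch fire, 1 burn out
  TTT.TT
  TTTTTT
  TT.TTT
  FTTTTT
  .FTT.T
  FTTTTT
Step 2: 4 trees catch fire, 3 burn out
  TTT.TT
  TTTTTT
  FT.TTT
  .FTTTT
  ..FT.T
  .FTTTT
Step 3: 5 trees catch fire, 4 burn out
  TTT.TT
  FTTTTT
  .F.TTT
  ..FTTT
  ...F.T
  ..FTTT
Step 4: 4 trees catch fire, 5 burn out
  FTT.TT
  .FTTTT
  ...TTT
  ...FTT
  .....T
  ...FTT
Step 5: 5 trees catch fire, 4 burn out
  .FT.TT
  ..FTTT
  ...FTT
  ....FT
  .....T
  ....FT
Step 6: 5 trees catch fire, 5 burn out
  ..F.TT
  ...FTT
  ....FT
  .....F
  .....T
  .....F

..F.TT
...FTT
....FT
.....F
.....T
.....F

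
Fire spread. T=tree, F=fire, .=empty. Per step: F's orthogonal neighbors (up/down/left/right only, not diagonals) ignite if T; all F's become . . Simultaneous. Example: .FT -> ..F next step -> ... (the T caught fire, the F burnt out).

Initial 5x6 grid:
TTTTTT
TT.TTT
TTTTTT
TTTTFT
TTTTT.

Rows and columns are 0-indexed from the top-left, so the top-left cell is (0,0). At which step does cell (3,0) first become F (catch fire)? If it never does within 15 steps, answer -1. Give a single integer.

Step 1: cell (3,0)='T' (+4 fires, +1 burnt)
Step 2: cell (3,0)='T' (+5 fires, +4 burnt)
Step 3: cell (3,0)='T' (+6 fires, +5 burnt)
Step 4: cell (3,0)='F' (+5 fires, +6 burnt)
  -> target ignites at step 4
Step 5: cell (3,0)='.' (+4 fires, +5 burnt)
Step 6: cell (3,0)='.' (+2 fires, +4 burnt)
Step 7: cell (3,0)='.' (+1 fires, +2 burnt)
Step 8: cell (3,0)='.' (+0 fires, +1 burnt)
  fire out at step 8

4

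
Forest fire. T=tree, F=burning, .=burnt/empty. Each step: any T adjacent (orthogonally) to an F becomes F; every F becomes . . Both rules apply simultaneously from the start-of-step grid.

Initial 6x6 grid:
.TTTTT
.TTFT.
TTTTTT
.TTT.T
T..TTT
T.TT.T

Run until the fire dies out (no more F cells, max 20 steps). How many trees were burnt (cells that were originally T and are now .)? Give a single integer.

Answer: 24

Derivation:
Step 1: +4 fires, +1 burnt (F count now 4)
Step 2: +6 fires, +4 burnt (F count now 6)
Step 3: +6 fires, +6 burnt (F count now 6)
Step 4: +5 fires, +6 burnt (F count now 5)
Step 5: +2 fires, +5 burnt (F count now 2)
Step 6: +1 fires, +2 burnt (F count now 1)
Step 7: +0 fires, +1 burnt (F count now 0)
Fire out after step 7
Initially T: 26, now '.': 34
Total burnt (originally-T cells now '.'): 24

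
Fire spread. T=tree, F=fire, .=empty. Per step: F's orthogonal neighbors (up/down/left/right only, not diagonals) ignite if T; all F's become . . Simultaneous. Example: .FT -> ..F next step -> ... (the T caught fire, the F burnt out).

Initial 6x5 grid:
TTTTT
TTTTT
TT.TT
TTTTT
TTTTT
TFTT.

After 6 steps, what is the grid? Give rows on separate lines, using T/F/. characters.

Step 1: 3 trees catch fire, 1 burn out
  TTTTT
  TTTTT
  TT.TT
  TTTTT
  TFTTT
  F.FT.
Step 2: 4 trees catch fire, 3 burn out
  TTTTT
  TTTTT
  TT.TT
  TFTTT
  F.FTT
  ...F.
Step 3: 4 trees catch fire, 4 burn out
  TTTTT
  TTTTT
  TF.TT
  F.FTT
  ...FT
  .....
Step 4: 4 trees catch fire, 4 burn out
  TTTTT
  TFTTT
  F..TT
  ...FT
  ....F
  .....
Step 5: 5 trees catch fire, 4 burn out
  TFTTT
  F.FTT
  ...FT
  ....F
  .....
  .....
Step 6: 4 trees catch fire, 5 burn out
  F.FTT
  ...FT
  ....F
  .....
  .....
  .....

F.FTT
...FT
....F
.....
.....
.....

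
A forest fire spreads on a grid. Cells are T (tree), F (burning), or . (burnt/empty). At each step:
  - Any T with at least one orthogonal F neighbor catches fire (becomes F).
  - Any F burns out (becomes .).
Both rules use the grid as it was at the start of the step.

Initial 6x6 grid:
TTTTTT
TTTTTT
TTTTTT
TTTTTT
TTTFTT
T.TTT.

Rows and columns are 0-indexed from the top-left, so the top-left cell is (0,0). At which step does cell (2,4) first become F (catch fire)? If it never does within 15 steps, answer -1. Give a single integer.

Step 1: cell (2,4)='T' (+4 fires, +1 burnt)
Step 2: cell (2,4)='T' (+7 fires, +4 burnt)
Step 3: cell (2,4)='F' (+6 fires, +7 burnt)
  -> target ignites at step 3
Step 4: cell (2,4)='.' (+7 fires, +6 burnt)
Step 5: cell (2,4)='.' (+5 fires, +7 burnt)
Step 6: cell (2,4)='.' (+3 fires, +5 burnt)
Step 7: cell (2,4)='.' (+1 fires, +3 burnt)
Step 8: cell (2,4)='.' (+0 fires, +1 burnt)
  fire out at step 8

3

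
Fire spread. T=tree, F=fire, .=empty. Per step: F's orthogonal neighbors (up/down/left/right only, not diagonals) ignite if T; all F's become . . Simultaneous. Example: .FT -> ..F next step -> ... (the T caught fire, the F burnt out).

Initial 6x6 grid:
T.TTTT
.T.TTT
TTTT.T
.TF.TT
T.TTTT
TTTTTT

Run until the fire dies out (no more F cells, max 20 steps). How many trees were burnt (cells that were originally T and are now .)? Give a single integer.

Answer: 27

Derivation:
Step 1: +3 fires, +1 burnt (F count now 3)
Step 2: +4 fires, +3 burnt (F count now 4)
Step 3: +6 fires, +4 burnt (F count now 6)
Step 4: +6 fires, +6 burnt (F count now 6)
Step 5: +6 fires, +6 burnt (F count now 6)
Step 6: +2 fires, +6 burnt (F count now 2)
Step 7: +0 fires, +2 burnt (F count now 0)
Fire out after step 7
Initially T: 28, now '.': 35
Total burnt (originally-T cells now '.'): 27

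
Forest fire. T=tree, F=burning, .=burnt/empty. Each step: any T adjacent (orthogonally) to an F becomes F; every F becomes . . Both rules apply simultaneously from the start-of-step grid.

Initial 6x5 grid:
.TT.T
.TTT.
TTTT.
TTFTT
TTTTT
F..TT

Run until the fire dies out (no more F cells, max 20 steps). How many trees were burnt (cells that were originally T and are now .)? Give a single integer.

Answer: 20

Derivation:
Step 1: +5 fires, +2 burnt (F count now 5)
Step 2: +7 fires, +5 burnt (F count now 7)
Step 3: +6 fires, +7 burnt (F count now 6)
Step 4: +2 fires, +6 burnt (F count now 2)
Step 5: +0 fires, +2 burnt (F count now 0)
Fire out after step 5
Initially T: 21, now '.': 29
Total burnt (originally-T cells now '.'): 20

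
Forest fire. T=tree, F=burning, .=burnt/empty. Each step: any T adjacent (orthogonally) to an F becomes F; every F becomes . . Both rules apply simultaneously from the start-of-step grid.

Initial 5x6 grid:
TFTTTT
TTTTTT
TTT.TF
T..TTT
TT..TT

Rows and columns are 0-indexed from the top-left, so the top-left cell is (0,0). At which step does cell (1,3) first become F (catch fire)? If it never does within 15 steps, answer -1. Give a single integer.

Step 1: cell (1,3)='T' (+6 fires, +2 burnt)
Step 2: cell (1,3)='T' (+8 fires, +6 burnt)
Step 3: cell (1,3)='F' (+6 fires, +8 burnt)
  -> target ignites at step 3
Step 4: cell (1,3)='.' (+1 fires, +6 burnt)
Step 5: cell (1,3)='.' (+1 fires, +1 burnt)
Step 6: cell (1,3)='.' (+1 fires, +1 burnt)
Step 7: cell (1,3)='.' (+0 fires, +1 burnt)
  fire out at step 7

3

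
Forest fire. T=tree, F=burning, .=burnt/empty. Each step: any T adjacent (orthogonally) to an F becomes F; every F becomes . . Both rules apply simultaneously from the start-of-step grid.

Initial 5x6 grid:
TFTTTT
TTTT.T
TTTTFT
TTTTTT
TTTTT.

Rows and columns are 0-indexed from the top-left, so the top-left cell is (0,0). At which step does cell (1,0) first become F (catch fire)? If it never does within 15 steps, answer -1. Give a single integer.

Step 1: cell (1,0)='T' (+6 fires, +2 burnt)
Step 2: cell (1,0)='F' (+10 fires, +6 burnt)
  -> target ignites at step 2
Step 3: cell (1,0)='.' (+6 fires, +10 burnt)
Step 4: cell (1,0)='.' (+3 fires, +6 burnt)
Step 5: cell (1,0)='.' (+1 fires, +3 burnt)
Step 6: cell (1,0)='.' (+0 fires, +1 burnt)
  fire out at step 6

2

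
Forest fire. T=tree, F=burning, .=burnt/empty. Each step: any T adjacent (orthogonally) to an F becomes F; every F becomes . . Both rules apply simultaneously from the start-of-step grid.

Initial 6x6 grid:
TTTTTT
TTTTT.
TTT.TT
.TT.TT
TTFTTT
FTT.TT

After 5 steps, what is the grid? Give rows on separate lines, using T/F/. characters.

Step 1: 6 trees catch fire, 2 burn out
  TTTTTT
  TTTTT.
  TTT.TT
  .TF.TT
  FF.FTT
  .FF.TT
Step 2: 3 trees catch fire, 6 burn out
  TTTTTT
  TTTTT.
  TTF.TT
  .F..TT
  ....FT
  ....TT
Step 3: 5 trees catch fire, 3 burn out
  TTTTTT
  TTFTT.
  TF..TT
  ....FT
  .....F
  ....FT
Step 4: 7 trees catch fire, 5 burn out
  TTFTTT
  TF.FT.
  F...FT
  .....F
  ......
  .....F
Step 5: 5 trees catch fire, 7 burn out
  TF.FTT
  F...F.
  .....F
  ......
  ......
  ......

TF.FTT
F...F.
.....F
......
......
......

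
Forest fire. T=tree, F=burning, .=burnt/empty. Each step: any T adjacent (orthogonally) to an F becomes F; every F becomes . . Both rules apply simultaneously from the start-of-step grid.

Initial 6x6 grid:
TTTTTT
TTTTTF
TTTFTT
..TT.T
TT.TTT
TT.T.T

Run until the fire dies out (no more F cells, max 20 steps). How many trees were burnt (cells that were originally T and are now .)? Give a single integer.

Step 1: +7 fires, +2 burnt (F count now 7)
Step 2: +7 fires, +7 burnt (F count now 7)
Step 3: +6 fires, +7 burnt (F count now 6)
Step 4: +3 fires, +6 burnt (F count now 3)
Step 5: +1 fires, +3 burnt (F count now 1)
Step 6: +0 fires, +1 burnt (F count now 0)
Fire out after step 6
Initially T: 28, now '.': 32
Total burnt (originally-T cells now '.'): 24

Answer: 24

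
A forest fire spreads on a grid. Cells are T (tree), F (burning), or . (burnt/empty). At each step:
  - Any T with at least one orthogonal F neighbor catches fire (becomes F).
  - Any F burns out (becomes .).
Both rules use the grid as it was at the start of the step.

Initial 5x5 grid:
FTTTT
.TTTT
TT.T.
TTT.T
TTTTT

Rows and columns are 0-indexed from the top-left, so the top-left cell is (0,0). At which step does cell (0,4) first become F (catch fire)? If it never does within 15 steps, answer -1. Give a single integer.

Step 1: cell (0,4)='T' (+1 fires, +1 burnt)
Step 2: cell (0,4)='T' (+2 fires, +1 burnt)
Step 3: cell (0,4)='T' (+3 fires, +2 burnt)
Step 4: cell (0,4)='F' (+4 fires, +3 burnt)
  -> target ignites at step 4
Step 5: cell (0,4)='.' (+5 fires, +4 burnt)
Step 6: cell (0,4)='.' (+2 fires, +5 burnt)
Step 7: cell (0,4)='.' (+1 fires, +2 burnt)
Step 8: cell (0,4)='.' (+1 fires, +1 burnt)
Step 9: cell (0,4)='.' (+1 fires, +1 burnt)
Step 10: cell (0,4)='.' (+0 fires, +1 burnt)
  fire out at step 10

4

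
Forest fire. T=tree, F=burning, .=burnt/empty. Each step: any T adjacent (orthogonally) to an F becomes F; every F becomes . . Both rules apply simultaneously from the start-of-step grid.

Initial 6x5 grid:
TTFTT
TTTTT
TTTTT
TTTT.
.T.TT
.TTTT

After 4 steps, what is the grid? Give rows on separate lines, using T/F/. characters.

Step 1: 3 trees catch fire, 1 burn out
  TF.FT
  TTFTT
  TTTTT
  TTTT.
  .T.TT
  .TTTT
Step 2: 5 trees catch fire, 3 burn out
  F...F
  TF.FT
  TTFTT
  TTTT.
  .T.TT
  .TTTT
Step 3: 5 trees catch fire, 5 burn out
  .....
  F...F
  TF.FT
  TTFT.
  .T.TT
  .TTTT
Step 4: 4 trees catch fire, 5 burn out
  .....
  .....
  F...F
  TF.F.
  .T.TT
  .TTTT

.....
.....
F...F
TF.F.
.T.TT
.TTTT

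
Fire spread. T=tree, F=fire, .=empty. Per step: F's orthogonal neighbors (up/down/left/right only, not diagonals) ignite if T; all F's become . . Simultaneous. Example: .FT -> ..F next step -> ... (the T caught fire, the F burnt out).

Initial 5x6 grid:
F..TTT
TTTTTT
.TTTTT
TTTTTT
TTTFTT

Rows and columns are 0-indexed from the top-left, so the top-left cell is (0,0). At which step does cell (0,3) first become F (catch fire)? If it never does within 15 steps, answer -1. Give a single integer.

Step 1: cell (0,3)='T' (+4 fires, +2 burnt)
Step 2: cell (0,3)='T' (+6 fires, +4 burnt)
Step 3: cell (0,3)='T' (+8 fires, +6 burnt)
Step 4: cell (0,3)='F' (+4 fires, +8 burnt)
  -> target ignites at step 4
Step 5: cell (0,3)='.' (+2 fires, +4 burnt)
Step 6: cell (0,3)='.' (+1 fires, +2 burnt)
Step 7: cell (0,3)='.' (+0 fires, +1 burnt)
  fire out at step 7

4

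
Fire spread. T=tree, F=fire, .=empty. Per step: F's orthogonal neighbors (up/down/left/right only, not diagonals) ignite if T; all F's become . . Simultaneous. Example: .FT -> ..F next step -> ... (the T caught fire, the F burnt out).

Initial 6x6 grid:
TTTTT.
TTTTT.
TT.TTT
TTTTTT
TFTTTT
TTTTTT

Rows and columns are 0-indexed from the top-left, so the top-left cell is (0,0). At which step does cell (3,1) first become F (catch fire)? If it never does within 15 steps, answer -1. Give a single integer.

Step 1: cell (3,1)='F' (+4 fires, +1 burnt)
  -> target ignites at step 1
Step 2: cell (3,1)='.' (+6 fires, +4 burnt)
Step 3: cell (3,1)='.' (+5 fires, +6 burnt)
Step 4: cell (3,1)='.' (+7 fires, +5 burnt)
Step 5: cell (3,1)='.' (+6 fires, +7 burnt)
Step 6: cell (3,1)='.' (+3 fires, +6 burnt)
Step 7: cell (3,1)='.' (+1 fires, +3 burnt)
Step 8: cell (3,1)='.' (+0 fires, +1 burnt)
  fire out at step 8

1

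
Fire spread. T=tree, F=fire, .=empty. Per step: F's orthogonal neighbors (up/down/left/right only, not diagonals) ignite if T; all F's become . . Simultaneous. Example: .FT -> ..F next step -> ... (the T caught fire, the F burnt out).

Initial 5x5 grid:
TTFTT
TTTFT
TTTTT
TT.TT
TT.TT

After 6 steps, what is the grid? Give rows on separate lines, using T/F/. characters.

Step 1: 5 trees catch fire, 2 burn out
  TF.FT
  TTF.F
  TTTFT
  TT.TT
  TT.TT
Step 2: 6 trees catch fire, 5 burn out
  F...F
  TF...
  TTF.F
  TT.FT
  TT.TT
Step 3: 4 trees catch fire, 6 burn out
  .....
  F....
  TF...
  TT..F
  TT.FT
Step 4: 3 trees catch fire, 4 burn out
  .....
  .....
  F....
  TF...
  TT..F
Step 5: 2 trees catch fire, 3 burn out
  .....
  .....
  .....
  F....
  TF...
Step 6: 1 trees catch fire, 2 burn out
  .....
  .....
  .....
  .....
  F....

.....
.....
.....
.....
F....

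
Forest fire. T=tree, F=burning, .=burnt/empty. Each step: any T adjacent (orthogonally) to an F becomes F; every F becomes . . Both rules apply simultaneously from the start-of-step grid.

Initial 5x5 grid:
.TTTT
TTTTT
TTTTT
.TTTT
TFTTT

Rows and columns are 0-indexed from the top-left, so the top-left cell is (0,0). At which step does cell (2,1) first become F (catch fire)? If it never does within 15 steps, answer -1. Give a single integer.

Step 1: cell (2,1)='T' (+3 fires, +1 burnt)
Step 2: cell (2,1)='F' (+3 fires, +3 burnt)
  -> target ignites at step 2
Step 3: cell (2,1)='.' (+5 fires, +3 burnt)
Step 4: cell (2,1)='.' (+5 fires, +5 burnt)
Step 5: cell (2,1)='.' (+3 fires, +5 burnt)
Step 6: cell (2,1)='.' (+2 fires, +3 burnt)
Step 7: cell (2,1)='.' (+1 fires, +2 burnt)
Step 8: cell (2,1)='.' (+0 fires, +1 burnt)
  fire out at step 8

2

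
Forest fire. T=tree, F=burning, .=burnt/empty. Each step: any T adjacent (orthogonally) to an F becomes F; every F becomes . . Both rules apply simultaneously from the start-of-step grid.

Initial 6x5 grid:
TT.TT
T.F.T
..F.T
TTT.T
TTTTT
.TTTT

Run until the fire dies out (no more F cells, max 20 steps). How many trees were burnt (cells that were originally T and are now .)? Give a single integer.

Step 1: +1 fires, +2 burnt (F count now 1)
Step 2: +2 fires, +1 burnt (F count now 2)
Step 3: +4 fires, +2 burnt (F count now 4)
Step 4: +4 fires, +4 burnt (F count now 4)
Step 5: +2 fires, +4 burnt (F count now 2)
Step 6: +1 fires, +2 burnt (F count now 1)
Step 7: +1 fires, +1 burnt (F count now 1)
Step 8: +1 fires, +1 burnt (F count now 1)
Step 9: +1 fires, +1 burnt (F count now 1)
Step 10: +0 fires, +1 burnt (F count now 0)
Fire out after step 10
Initially T: 20, now '.': 27
Total burnt (originally-T cells now '.'): 17

Answer: 17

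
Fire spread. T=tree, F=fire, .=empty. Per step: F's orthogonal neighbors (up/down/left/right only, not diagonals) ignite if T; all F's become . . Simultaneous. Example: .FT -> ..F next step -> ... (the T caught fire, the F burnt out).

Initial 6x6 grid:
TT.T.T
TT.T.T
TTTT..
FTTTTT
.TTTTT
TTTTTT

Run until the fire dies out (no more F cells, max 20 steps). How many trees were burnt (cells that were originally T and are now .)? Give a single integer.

Answer: 26

Derivation:
Step 1: +2 fires, +1 burnt (F count now 2)
Step 2: +4 fires, +2 burnt (F count now 4)
Step 3: +6 fires, +4 burnt (F count now 6)
Step 4: +6 fires, +6 burnt (F count now 6)
Step 5: +4 fires, +6 burnt (F count now 4)
Step 6: +3 fires, +4 burnt (F count now 3)
Step 7: +1 fires, +3 burnt (F count now 1)
Step 8: +0 fires, +1 burnt (F count now 0)
Fire out after step 8
Initially T: 28, now '.': 34
Total burnt (originally-T cells now '.'): 26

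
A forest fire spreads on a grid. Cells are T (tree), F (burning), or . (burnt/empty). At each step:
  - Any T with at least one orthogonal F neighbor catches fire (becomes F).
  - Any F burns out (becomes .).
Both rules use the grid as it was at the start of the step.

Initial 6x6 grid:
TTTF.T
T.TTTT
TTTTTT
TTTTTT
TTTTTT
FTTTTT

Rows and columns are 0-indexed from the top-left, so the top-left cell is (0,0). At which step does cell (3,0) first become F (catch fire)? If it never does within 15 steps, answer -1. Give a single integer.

Step 1: cell (3,0)='T' (+4 fires, +2 burnt)
Step 2: cell (3,0)='F' (+7 fires, +4 burnt)
  -> target ignites at step 2
Step 3: cell (3,0)='.' (+9 fires, +7 burnt)
Step 4: cell (3,0)='.' (+8 fires, +9 burnt)
Step 5: cell (3,0)='.' (+3 fires, +8 burnt)
Step 6: cell (3,0)='.' (+1 fires, +3 burnt)
Step 7: cell (3,0)='.' (+0 fires, +1 burnt)
  fire out at step 7

2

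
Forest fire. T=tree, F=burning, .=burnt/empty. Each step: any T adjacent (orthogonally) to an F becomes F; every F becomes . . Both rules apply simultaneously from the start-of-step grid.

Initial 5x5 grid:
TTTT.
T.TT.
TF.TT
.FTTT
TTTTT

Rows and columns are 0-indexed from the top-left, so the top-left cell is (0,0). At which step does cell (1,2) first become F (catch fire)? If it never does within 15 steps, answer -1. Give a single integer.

Step 1: cell (1,2)='T' (+3 fires, +2 burnt)
Step 2: cell (1,2)='T' (+4 fires, +3 burnt)
Step 3: cell (1,2)='T' (+4 fires, +4 burnt)
Step 4: cell (1,2)='T' (+4 fires, +4 burnt)
Step 5: cell (1,2)='F' (+3 fires, +4 burnt)
  -> target ignites at step 5
Step 6: cell (1,2)='.' (+0 fires, +3 burnt)
  fire out at step 6

5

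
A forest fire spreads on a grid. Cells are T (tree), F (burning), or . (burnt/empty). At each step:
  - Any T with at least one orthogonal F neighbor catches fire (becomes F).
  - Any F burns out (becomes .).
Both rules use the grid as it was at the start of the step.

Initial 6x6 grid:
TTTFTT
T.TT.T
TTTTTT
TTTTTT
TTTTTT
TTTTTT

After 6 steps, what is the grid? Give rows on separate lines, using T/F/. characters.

Step 1: 3 trees catch fire, 1 burn out
  TTF.FT
  T.TF.T
  TTTTTT
  TTTTTT
  TTTTTT
  TTTTTT
Step 2: 4 trees catch fire, 3 burn out
  TF...F
  T.F..T
  TTTFTT
  TTTTTT
  TTTTTT
  TTTTTT
Step 3: 5 trees catch fire, 4 burn out
  F.....
  T....F
  TTF.FT
  TTTFTT
  TTTTTT
  TTTTTT
Step 4: 6 trees catch fire, 5 burn out
  ......
  F.....
  TF...F
  TTF.FT
  TTTFTT
  TTTTTT
Step 5: 6 trees catch fire, 6 burn out
  ......
  ......
  F.....
  TF...F
  TTF.FT
  TTTFTT
Step 6: 5 trees catch fire, 6 burn out
  ......
  ......
  ......
  F.....
  TF...F
  TTF.FT

......
......
......
F.....
TF...F
TTF.FT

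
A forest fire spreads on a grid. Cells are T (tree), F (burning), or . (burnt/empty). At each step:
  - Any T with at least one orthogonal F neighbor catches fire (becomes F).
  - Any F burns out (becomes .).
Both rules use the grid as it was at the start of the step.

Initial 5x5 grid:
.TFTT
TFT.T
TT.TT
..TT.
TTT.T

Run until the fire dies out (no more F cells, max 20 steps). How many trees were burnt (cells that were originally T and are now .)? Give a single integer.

Answer: 15

Derivation:
Step 1: +5 fires, +2 burnt (F count now 5)
Step 2: +2 fires, +5 burnt (F count now 2)
Step 3: +1 fires, +2 burnt (F count now 1)
Step 4: +1 fires, +1 burnt (F count now 1)
Step 5: +1 fires, +1 burnt (F count now 1)
Step 6: +1 fires, +1 burnt (F count now 1)
Step 7: +1 fires, +1 burnt (F count now 1)
Step 8: +1 fires, +1 burnt (F count now 1)
Step 9: +1 fires, +1 burnt (F count now 1)
Step 10: +1 fires, +1 burnt (F count now 1)
Step 11: +0 fires, +1 burnt (F count now 0)
Fire out after step 11
Initially T: 16, now '.': 24
Total burnt (originally-T cells now '.'): 15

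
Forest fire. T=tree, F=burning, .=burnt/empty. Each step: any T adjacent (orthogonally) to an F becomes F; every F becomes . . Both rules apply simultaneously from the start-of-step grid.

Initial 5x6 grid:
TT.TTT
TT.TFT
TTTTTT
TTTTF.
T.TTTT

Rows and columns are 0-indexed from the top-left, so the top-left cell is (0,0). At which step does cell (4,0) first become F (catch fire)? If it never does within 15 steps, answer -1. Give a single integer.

Step 1: cell (4,0)='T' (+6 fires, +2 burnt)
Step 2: cell (4,0)='T' (+7 fires, +6 burnt)
Step 3: cell (4,0)='T' (+3 fires, +7 burnt)
Step 4: cell (4,0)='T' (+2 fires, +3 burnt)
Step 5: cell (4,0)='F' (+3 fires, +2 burnt)
  -> target ignites at step 5
Step 6: cell (4,0)='.' (+2 fires, +3 burnt)
Step 7: cell (4,0)='.' (+1 fires, +2 burnt)
Step 8: cell (4,0)='.' (+0 fires, +1 burnt)
  fire out at step 8

5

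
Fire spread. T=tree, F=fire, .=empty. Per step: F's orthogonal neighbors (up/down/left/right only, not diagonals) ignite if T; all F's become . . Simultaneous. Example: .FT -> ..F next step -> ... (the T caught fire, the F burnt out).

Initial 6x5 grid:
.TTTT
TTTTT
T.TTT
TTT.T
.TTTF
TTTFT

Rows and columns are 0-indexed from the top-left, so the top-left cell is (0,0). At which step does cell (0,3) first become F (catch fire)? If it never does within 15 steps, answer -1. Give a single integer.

Step 1: cell (0,3)='T' (+4 fires, +2 burnt)
Step 2: cell (0,3)='T' (+3 fires, +4 burnt)
Step 3: cell (0,3)='T' (+5 fires, +3 burnt)
Step 4: cell (0,3)='T' (+4 fires, +5 burnt)
Step 5: cell (0,3)='F' (+3 fires, +4 burnt)
  -> target ignites at step 5
Step 6: cell (0,3)='.' (+3 fires, +3 burnt)
Step 7: cell (0,3)='.' (+2 fires, +3 burnt)
Step 8: cell (0,3)='.' (+0 fires, +2 burnt)
  fire out at step 8

5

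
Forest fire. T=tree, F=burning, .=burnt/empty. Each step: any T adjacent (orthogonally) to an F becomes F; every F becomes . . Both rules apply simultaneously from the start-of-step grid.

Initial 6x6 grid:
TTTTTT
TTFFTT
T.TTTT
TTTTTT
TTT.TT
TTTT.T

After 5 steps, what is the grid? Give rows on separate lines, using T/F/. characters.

Step 1: 6 trees catch fire, 2 burn out
  TTFFTT
  TF..FT
  T.FFTT
  TTTTTT
  TTT.TT
  TTTT.T
Step 2: 7 trees catch fire, 6 burn out
  TF..FT
  F....F
  T...FT
  TTFFTT
  TTT.TT
  TTTT.T
Step 3: 7 trees catch fire, 7 burn out
  F....F
  ......
  F....F
  TF..FT
  TTF.TT
  TTTT.T
Step 4: 5 trees catch fire, 7 burn out
  ......
  ......
  ......
  F....F
  TF..FT
  TTFT.T
Step 5: 4 trees catch fire, 5 burn out
  ......
  ......
  ......
  ......
  F....F
  TF.F.T

......
......
......
......
F....F
TF.F.T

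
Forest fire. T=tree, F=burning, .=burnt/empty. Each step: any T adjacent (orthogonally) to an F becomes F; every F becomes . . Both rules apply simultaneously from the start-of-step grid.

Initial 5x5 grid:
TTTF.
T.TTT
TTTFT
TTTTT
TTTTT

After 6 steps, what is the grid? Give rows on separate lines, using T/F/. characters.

Step 1: 5 trees catch fire, 2 burn out
  TTF..
  T.TFT
  TTF.F
  TTTFT
  TTTTT
Step 2: 7 trees catch fire, 5 burn out
  TF...
  T.F.F
  TF...
  TTF.F
  TTTFT
Step 3: 5 trees catch fire, 7 burn out
  F....
  T....
  F....
  TF...
  TTF.F
Step 4: 3 trees catch fire, 5 burn out
  .....
  F....
  .....
  F....
  TF...
Step 5: 1 trees catch fire, 3 burn out
  .....
  .....
  .....
  .....
  F....
Step 6: 0 trees catch fire, 1 burn out
  .....
  .....
  .....
  .....
  .....

.....
.....
.....
.....
.....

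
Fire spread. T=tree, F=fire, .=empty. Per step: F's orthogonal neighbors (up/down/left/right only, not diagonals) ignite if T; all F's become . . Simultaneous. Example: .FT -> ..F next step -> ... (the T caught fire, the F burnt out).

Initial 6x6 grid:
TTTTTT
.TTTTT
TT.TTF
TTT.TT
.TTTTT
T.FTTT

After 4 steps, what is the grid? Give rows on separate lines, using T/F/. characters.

Step 1: 5 trees catch fire, 2 burn out
  TTTTTT
  .TTTTF
  TT.TF.
  TTT.TF
  .TFTTT
  T..FTT
Step 2: 9 trees catch fire, 5 burn out
  TTTTTF
  .TTTF.
  TT.F..
  TTF.F.
  .F.FTF
  T...FT
Step 3: 5 trees catch fire, 9 burn out
  TTTTF.
  .TTF..
  TT....
  TF....
  ....F.
  T....F
Step 4: 4 trees catch fire, 5 burn out
  TTTF..
  .TF...
  TF....
  F.....
  ......
  T.....

TTTF..
.TF...
TF....
F.....
......
T.....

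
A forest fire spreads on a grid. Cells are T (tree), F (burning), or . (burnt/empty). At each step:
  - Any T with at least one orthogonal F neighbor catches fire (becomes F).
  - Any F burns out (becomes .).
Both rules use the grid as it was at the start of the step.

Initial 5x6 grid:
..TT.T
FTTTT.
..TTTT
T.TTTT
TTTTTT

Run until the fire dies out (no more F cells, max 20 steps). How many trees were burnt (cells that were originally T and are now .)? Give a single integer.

Answer: 21

Derivation:
Step 1: +1 fires, +1 burnt (F count now 1)
Step 2: +1 fires, +1 burnt (F count now 1)
Step 3: +3 fires, +1 burnt (F count now 3)
Step 4: +4 fires, +3 burnt (F count now 4)
Step 5: +3 fires, +4 burnt (F count now 3)
Step 6: +4 fires, +3 burnt (F count now 4)
Step 7: +3 fires, +4 burnt (F count now 3)
Step 8: +2 fires, +3 burnt (F count now 2)
Step 9: +0 fires, +2 burnt (F count now 0)
Fire out after step 9
Initially T: 22, now '.': 29
Total burnt (originally-T cells now '.'): 21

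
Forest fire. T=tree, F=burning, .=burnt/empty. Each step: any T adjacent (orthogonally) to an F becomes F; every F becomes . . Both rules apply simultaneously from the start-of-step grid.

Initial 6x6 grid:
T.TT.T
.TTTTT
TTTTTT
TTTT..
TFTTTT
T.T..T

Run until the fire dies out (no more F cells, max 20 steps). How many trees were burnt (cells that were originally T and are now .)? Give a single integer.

Step 1: +3 fires, +1 burnt (F count now 3)
Step 2: +6 fires, +3 burnt (F count now 6)
Step 3: +5 fires, +6 burnt (F count now 5)
Step 4: +3 fires, +5 burnt (F count now 3)
Step 5: +4 fires, +3 burnt (F count now 4)
Step 6: +3 fires, +4 burnt (F count now 3)
Step 7: +1 fires, +3 burnt (F count now 1)
Step 8: +1 fires, +1 burnt (F count now 1)
Step 9: +0 fires, +1 burnt (F count now 0)
Fire out after step 9
Initially T: 27, now '.': 35
Total burnt (originally-T cells now '.'): 26

Answer: 26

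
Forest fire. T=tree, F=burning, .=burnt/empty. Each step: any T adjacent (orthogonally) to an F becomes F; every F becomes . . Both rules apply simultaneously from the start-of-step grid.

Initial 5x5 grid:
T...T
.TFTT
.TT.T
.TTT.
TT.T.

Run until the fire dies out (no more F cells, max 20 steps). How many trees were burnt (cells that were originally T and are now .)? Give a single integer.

Answer: 13

Derivation:
Step 1: +3 fires, +1 burnt (F count now 3)
Step 2: +3 fires, +3 burnt (F count now 3)
Step 3: +4 fires, +3 burnt (F count now 4)
Step 4: +2 fires, +4 burnt (F count now 2)
Step 5: +1 fires, +2 burnt (F count now 1)
Step 6: +0 fires, +1 burnt (F count now 0)
Fire out after step 6
Initially T: 14, now '.': 24
Total burnt (originally-T cells now '.'): 13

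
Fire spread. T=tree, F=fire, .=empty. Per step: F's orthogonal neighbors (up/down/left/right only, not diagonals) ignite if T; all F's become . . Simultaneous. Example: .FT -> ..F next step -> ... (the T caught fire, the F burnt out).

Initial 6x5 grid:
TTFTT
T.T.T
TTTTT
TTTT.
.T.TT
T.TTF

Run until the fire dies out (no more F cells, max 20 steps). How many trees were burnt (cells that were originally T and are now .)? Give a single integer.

Step 1: +5 fires, +2 burnt (F count now 5)
Step 2: +5 fires, +5 burnt (F count now 5)
Step 3: +6 fires, +5 burnt (F count now 6)
Step 4: +3 fires, +6 burnt (F count now 3)
Step 5: +2 fires, +3 burnt (F count now 2)
Step 6: +0 fires, +2 burnt (F count now 0)
Fire out after step 6
Initially T: 22, now '.': 29
Total burnt (originally-T cells now '.'): 21

Answer: 21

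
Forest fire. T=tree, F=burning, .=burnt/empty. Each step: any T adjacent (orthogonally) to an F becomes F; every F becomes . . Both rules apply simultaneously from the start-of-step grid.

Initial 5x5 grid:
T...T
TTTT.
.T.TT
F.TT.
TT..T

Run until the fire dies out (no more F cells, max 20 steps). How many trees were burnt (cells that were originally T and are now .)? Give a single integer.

Step 1: +1 fires, +1 burnt (F count now 1)
Step 2: +1 fires, +1 burnt (F count now 1)
Step 3: +0 fires, +1 burnt (F count now 0)
Fire out after step 3
Initially T: 14, now '.': 13
Total burnt (originally-T cells now '.'): 2

Answer: 2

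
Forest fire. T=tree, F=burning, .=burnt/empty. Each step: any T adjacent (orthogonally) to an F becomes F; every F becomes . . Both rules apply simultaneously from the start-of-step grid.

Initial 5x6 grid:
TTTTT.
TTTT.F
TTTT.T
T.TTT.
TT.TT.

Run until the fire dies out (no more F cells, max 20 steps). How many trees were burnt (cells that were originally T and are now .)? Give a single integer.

Answer: 1

Derivation:
Step 1: +1 fires, +1 burnt (F count now 1)
Step 2: +0 fires, +1 burnt (F count now 0)
Fire out after step 2
Initially T: 22, now '.': 9
Total burnt (originally-T cells now '.'): 1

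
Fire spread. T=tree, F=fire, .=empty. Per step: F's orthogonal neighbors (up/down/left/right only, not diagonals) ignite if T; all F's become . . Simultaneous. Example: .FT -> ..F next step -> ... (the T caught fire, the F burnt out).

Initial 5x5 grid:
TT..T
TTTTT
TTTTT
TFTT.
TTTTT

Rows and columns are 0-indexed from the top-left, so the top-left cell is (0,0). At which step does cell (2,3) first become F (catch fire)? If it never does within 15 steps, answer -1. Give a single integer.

Step 1: cell (2,3)='T' (+4 fires, +1 burnt)
Step 2: cell (2,3)='T' (+6 fires, +4 burnt)
Step 3: cell (2,3)='F' (+5 fires, +6 burnt)
  -> target ignites at step 3
Step 4: cell (2,3)='.' (+4 fires, +5 burnt)
Step 5: cell (2,3)='.' (+1 fires, +4 burnt)
Step 6: cell (2,3)='.' (+1 fires, +1 burnt)
Step 7: cell (2,3)='.' (+0 fires, +1 burnt)
  fire out at step 7

3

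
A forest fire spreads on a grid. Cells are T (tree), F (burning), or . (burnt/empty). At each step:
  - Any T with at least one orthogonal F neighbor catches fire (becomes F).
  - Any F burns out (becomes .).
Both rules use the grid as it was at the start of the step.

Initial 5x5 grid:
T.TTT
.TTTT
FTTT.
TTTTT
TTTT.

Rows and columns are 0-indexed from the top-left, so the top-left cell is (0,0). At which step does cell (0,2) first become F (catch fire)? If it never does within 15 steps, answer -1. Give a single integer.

Step 1: cell (0,2)='T' (+2 fires, +1 burnt)
Step 2: cell (0,2)='T' (+4 fires, +2 burnt)
Step 3: cell (0,2)='T' (+4 fires, +4 burnt)
Step 4: cell (0,2)='F' (+4 fires, +4 burnt)
  -> target ignites at step 4
Step 5: cell (0,2)='.' (+4 fires, +4 burnt)
Step 6: cell (0,2)='.' (+1 fires, +4 burnt)
Step 7: cell (0,2)='.' (+0 fires, +1 burnt)
  fire out at step 7

4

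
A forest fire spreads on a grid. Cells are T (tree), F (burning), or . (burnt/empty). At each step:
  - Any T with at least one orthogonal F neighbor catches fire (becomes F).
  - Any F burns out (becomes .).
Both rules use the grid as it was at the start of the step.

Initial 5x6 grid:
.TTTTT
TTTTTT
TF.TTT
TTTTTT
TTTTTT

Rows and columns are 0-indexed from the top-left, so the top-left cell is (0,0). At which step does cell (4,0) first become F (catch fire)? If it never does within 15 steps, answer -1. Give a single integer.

Step 1: cell (4,0)='T' (+3 fires, +1 burnt)
Step 2: cell (4,0)='T' (+6 fires, +3 burnt)
Step 3: cell (4,0)='F' (+5 fires, +6 burnt)
  -> target ignites at step 3
Step 4: cell (4,0)='.' (+5 fires, +5 burnt)
Step 5: cell (4,0)='.' (+5 fires, +5 burnt)
Step 6: cell (4,0)='.' (+3 fires, +5 burnt)
Step 7: cell (4,0)='.' (+0 fires, +3 burnt)
  fire out at step 7

3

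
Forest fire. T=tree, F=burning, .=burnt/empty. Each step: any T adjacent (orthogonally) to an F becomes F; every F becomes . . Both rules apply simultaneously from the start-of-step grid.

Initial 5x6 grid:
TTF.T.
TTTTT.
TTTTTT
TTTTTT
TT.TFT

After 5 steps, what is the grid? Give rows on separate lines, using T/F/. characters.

Step 1: 5 trees catch fire, 2 burn out
  TF..T.
  TTFTT.
  TTTTTT
  TTTTFT
  TT.F.F
Step 2: 7 trees catch fire, 5 burn out
  F...T.
  TF.FT.
  TTFTFT
  TTTF.F
  TT....
Step 3: 6 trees catch fire, 7 burn out
  ....T.
  F...F.
  TF.F.F
  TTF...
  TT....
Step 4: 3 trees catch fire, 6 burn out
  ....F.
  ......
  F.....
  TF....
  TT....
Step 5: 2 trees catch fire, 3 burn out
  ......
  ......
  ......
  F.....
  TF....

......
......
......
F.....
TF....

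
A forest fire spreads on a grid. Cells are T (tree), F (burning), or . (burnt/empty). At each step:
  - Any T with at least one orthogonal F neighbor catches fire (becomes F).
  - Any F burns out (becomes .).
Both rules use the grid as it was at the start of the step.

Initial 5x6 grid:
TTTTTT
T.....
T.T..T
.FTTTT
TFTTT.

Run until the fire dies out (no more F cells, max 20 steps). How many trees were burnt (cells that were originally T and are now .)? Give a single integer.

Step 1: +3 fires, +2 burnt (F count now 3)
Step 2: +3 fires, +3 burnt (F count now 3)
Step 3: +2 fires, +3 burnt (F count now 2)
Step 4: +1 fires, +2 burnt (F count now 1)
Step 5: +1 fires, +1 burnt (F count now 1)
Step 6: +0 fires, +1 burnt (F count now 0)
Fire out after step 6
Initially T: 18, now '.': 22
Total burnt (originally-T cells now '.'): 10

Answer: 10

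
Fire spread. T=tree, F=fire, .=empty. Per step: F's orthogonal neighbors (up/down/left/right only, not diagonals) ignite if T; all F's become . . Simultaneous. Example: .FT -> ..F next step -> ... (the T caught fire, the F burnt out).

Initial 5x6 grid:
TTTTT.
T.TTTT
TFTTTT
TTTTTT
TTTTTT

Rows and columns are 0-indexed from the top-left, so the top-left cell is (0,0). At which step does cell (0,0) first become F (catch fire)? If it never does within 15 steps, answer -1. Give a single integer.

Step 1: cell (0,0)='T' (+3 fires, +1 burnt)
Step 2: cell (0,0)='T' (+6 fires, +3 burnt)
Step 3: cell (0,0)='F' (+7 fires, +6 burnt)
  -> target ignites at step 3
Step 4: cell (0,0)='.' (+6 fires, +7 burnt)
Step 5: cell (0,0)='.' (+4 fires, +6 burnt)
Step 6: cell (0,0)='.' (+1 fires, +4 burnt)
Step 7: cell (0,0)='.' (+0 fires, +1 burnt)
  fire out at step 7

3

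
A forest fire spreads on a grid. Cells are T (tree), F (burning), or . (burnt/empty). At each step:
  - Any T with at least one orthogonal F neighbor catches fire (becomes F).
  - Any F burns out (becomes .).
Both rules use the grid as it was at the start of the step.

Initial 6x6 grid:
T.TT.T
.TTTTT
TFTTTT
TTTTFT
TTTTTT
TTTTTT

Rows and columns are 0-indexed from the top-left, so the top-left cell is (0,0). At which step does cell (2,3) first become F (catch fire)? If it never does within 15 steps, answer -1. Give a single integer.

Step 1: cell (2,3)='T' (+8 fires, +2 burnt)
Step 2: cell (2,3)='F' (+10 fires, +8 burnt)
  -> target ignites at step 2
Step 3: cell (2,3)='.' (+8 fires, +10 burnt)
Step 4: cell (2,3)='.' (+4 fires, +8 burnt)
Step 5: cell (2,3)='.' (+0 fires, +4 burnt)
  fire out at step 5

2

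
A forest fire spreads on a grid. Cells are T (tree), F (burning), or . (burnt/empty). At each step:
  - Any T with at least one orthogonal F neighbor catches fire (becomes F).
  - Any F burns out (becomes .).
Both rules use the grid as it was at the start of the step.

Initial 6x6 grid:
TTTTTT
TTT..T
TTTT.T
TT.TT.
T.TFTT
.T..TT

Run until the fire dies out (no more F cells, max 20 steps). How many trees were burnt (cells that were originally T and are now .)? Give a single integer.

Answer: 25

Derivation:
Step 1: +3 fires, +1 burnt (F count now 3)
Step 2: +4 fires, +3 burnt (F count now 4)
Step 3: +2 fires, +4 burnt (F count now 2)
Step 4: +2 fires, +2 burnt (F count now 2)
Step 5: +4 fires, +2 burnt (F count now 4)
Step 6: +4 fires, +4 burnt (F count now 4)
Step 7: +3 fires, +4 burnt (F count now 3)
Step 8: +1 fires, +3 burnt (F count now 1)
Step 9: +1 fires, +1 burnt (F count now 1)
Step 10: +1 fires, +1 burnt (F count now 1)
Step 11: +0 fires, +1 burnt (F count now 0)
Fire out after step 11
Initially T: 26, now '.': 35
Total burnt (originally-T cells now '.'): 25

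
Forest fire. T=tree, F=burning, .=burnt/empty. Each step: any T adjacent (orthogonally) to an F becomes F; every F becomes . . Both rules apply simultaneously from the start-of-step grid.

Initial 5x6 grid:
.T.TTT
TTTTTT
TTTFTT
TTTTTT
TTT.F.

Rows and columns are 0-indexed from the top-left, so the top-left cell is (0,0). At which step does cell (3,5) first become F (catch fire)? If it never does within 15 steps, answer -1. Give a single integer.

Step 1: cell (3,5)='T' (+5 fires, +2 burnt)
Step 2: cell (3,5)='F' (+7 fires, +5 burnt)
  -> target ignites at step 2
Step 3: cell (3,5)='.' (+6 fires, +7 burnt)
Step 4: cell (3,5)='.' (+5 fires, +6 burnt)
Step 5: cell (3,5)='.' (+1 fires, +5 burnt)
Step 6: cell (3,5)='.' (+0 fires, +1 burnt)
  fire out at step 6

2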